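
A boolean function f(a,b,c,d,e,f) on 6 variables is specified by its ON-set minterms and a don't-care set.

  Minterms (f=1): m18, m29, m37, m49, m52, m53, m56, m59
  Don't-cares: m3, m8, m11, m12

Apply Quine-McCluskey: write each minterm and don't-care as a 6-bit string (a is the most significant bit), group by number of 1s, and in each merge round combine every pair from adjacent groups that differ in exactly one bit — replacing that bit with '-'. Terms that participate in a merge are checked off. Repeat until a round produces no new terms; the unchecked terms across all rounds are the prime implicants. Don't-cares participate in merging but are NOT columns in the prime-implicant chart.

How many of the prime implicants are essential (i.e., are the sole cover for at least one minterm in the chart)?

size-2^0 implicants → 000011(✓)  001000(✓)  001011(✓)  001100(✓)  010010  011101  100101(✓)  110001(✓)  110100(✓)  110101(✓)  111000  111011
size-2^1 implicants → 00-011  001-00  1-0101  110-01  11010-
Unchecked terms (primes): 00-011, 001-00, 010010, 011101, 1-0101, 110-01, 11010-, 111000, 111011
Minterm coverage:
  m18 ⊆ 010010 [E]
  m29 ⊆ 011101 [E]
  m37 ⊆ 1-0101 [E]
  m49 ⊆ 110-01 [E]
  m52 ⊆ 11010- [E]
  m53 ⊆ 1-0101,110-01,11010-
  m56 ⊆ 111000 [E]
  m59 ⊆ 111011 [E]
E = {010010, 011101, 1-0101, 110-01, 11010-, 111000, 111011}

7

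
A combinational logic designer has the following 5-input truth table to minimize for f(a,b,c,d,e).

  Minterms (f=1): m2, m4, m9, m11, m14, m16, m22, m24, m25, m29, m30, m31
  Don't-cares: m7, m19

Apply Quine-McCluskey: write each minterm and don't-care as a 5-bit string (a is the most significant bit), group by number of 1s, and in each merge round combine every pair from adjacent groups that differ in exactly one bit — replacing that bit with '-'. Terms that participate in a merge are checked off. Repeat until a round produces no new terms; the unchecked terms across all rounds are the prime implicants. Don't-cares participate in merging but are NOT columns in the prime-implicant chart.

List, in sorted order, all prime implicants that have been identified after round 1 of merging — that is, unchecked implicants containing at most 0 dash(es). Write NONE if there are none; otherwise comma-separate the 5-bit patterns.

[col 0] 00010, 00100, 00111, 01001*, 01011*, 01110*, 10000*, 10011, 10110*, 11000*, 11001*, 11101*, 11110*, 11111*
[col 1] -1001, -1110, 010-1, 1-000, 1-110, 11-01, 1100-, 111-1, 1111-
Prime implicants: -1001, -1110, 00010, 00100, 00111, 010-1, 1-000, 1-110, 10011, 11-01, 1100-, 111-1, 1111-

00010, 00100, 00111, 10011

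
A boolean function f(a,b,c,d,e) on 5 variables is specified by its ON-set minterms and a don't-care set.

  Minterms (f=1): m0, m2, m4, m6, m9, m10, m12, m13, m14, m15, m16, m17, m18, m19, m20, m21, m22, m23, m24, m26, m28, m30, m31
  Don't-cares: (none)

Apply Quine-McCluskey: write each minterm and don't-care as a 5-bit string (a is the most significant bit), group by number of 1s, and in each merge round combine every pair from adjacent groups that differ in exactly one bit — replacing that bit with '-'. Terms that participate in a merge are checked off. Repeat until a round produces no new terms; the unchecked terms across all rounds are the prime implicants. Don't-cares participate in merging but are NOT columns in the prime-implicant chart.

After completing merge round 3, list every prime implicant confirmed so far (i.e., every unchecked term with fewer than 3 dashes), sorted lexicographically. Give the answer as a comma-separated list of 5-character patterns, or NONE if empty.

-111-, 01-01, 011--, 1-11-

Round 0: 00000✓ 00010✓ 00100✓ 00110✓ 01001✓ 01010✓ 01100✓ 01101✓ 01110✓ 01111✓ 10000✓ 10001✓ 10010✓ 10011✓ 10100✓ 10101✓ 10110✓ 10111✓ 11000✓ 11010✓ 11100✓ 11110✓ 11111✓
Round 1: -0000✓ -0010✓ -0100✓ -0110✓ -1010✓ -1100✓ -1110✓ -1111✓ 0-010✓ 0-100✓ 0-110✓ 00-00✓ 00-10✓ 000-0✓ 001-0✓ 01-01 01-10✓ 011-0✓ 011-1✓ 0110-✓ 0111-✓ 1-000✓ 1-010✓ 1-100✓ 1-110✓ 1-111✓ 10-00✓ 10-01✓ 10-10✓ 10-11✓ 100-0✓ 100-1✓ 1000-✓ 1001-✓ 101-0✓ 101-1✓ 1010-✓ 1011-✓ 11-00✓ 11-10✓ 110-0✓ 111-0✓ 1111-✓
Round 2: --010✓ --100✓ --110✓ -0-00✓ -0-10✓ -00-0✓ -01-0✓ -1-10✓ -11-0✓ -111- 0--10✓ 0-1-0✓ 00--0✓ 011-- 1--00✓ 1--10✓ 1-0-0✓ 1-1-0✓ 1-11- 10--0✓ 10--1✓ 10-0-✓ 10-1-✓ 100--✓ 101--✓ 11--0✓
Round 3: ---10 --1-0 -0--0 1---0 10---
PIs = {---10, --1-0, -0--0, -111-, 01-01, 011--, 1---0, 1-11-, 10---}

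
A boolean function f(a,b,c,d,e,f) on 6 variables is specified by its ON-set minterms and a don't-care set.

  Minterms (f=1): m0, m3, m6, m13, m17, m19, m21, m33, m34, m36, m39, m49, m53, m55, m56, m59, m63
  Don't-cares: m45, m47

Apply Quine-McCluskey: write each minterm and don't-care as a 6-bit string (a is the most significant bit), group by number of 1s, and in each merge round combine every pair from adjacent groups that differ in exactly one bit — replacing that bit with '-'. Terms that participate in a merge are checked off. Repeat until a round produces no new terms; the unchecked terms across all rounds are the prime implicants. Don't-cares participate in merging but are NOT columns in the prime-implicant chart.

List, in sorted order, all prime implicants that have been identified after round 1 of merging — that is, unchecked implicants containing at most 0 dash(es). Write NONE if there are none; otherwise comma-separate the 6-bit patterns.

000000, 000110, 100010, 100100, 111000

[col 0] 000000, 000011*, 000110, 001101*, 010001*, 010011*, 010101*, 100001*, 100010, 100100, 100111*, 101101*, 101111*, 110001*, 110101*, 110111*, 111000, 111011*, 111111*
[col 1] -01101, -10001*, -10101*, 0-0011, 010-01*, 0100-1, 1-0001, 1-0111*, 1-1111*, 10-111*, 1011-1, 11-111*, 110-01*, 1101-1, 111-11
[col 2] -10-01, 1--111
Prime implicants: -01101, -10-01, 0-0011, 000000, 000110, 0100-1, 1--111, 1-0001, 100010, 100100, 1011-1, 1101-1, 111-11, 111000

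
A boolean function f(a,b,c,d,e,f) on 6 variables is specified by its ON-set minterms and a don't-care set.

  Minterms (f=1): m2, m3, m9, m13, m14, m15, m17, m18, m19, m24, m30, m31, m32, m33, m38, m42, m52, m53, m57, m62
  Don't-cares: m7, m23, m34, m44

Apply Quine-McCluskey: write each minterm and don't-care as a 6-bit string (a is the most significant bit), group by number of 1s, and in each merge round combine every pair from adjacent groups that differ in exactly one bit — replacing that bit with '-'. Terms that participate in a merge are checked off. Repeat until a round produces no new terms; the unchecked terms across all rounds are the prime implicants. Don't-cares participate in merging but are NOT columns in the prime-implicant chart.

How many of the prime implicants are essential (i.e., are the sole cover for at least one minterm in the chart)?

Round 0: 000010✓ 000011✓ 000111✓ 001001✓ 001101✓ 001110✓ 001111✓ 010001✓ 010010✓ 010011✓ 010111✓ 011000 011110✓ 011111✓ 100000✓ 100001✓ 100010✓ 100110✓ 101010✓ 101100 110100✓ 110101✓ 111001 111110✓
Round 1: -00010 -11110 0-0010✓ 0-0011✓ 0-0111✓ 0-1110✓ 0-1111✓ 00-111✓ 000-11✓ 00001-✓ 001-01 0011-1 00111-✓ 01-111✓ 010-11✓ 0100-1 01001-✓ 01111-✓ 10-010 100-10 1000-0 10000- 11010-
Round 2: 0--111 0-0-11 0-001- 0-111-
PIs = {-00010, -11110, 0--111, 0-0-11, 0-001-, 0-111-, 001-01, 0011-1, 0100-1, 011000, 10-010, 100-10, 1000-0, 10000-, 101100, 11010-, 111001}
Coverage chart:
  m2: -00010,0-001-
  m3: 0-0-11,0-001-
  m9: 001-01 ←essential
  m13: 001-01,0011-1
  m14: 0-111- ←essential
  m15: 0--111,0-111-,0011-1
  m17: 0100-1 ←essential
  m18: 0-001- ←essential
  m19: 0-0-11,0-001-,0100-1
  m24: 011000 ←essential
  m30: -11110,0-111-
  m31: 0--111,0-111-
  m32: 1000-0,10000-
  m33: 10000- ←essential
  m38: 100-10 ←essential
  m42: 10-010 ←essential
  m52: 11010- ←essential
  m53: 11010- ←essential
  m57: 111001 ←essential
  m62: -11110 ←essential
Essential: -11110, 0-001-, 0-111-, 001-01, 0100-1, 011000, 10-010, 100-10, 10000-, 11010-, 111001

11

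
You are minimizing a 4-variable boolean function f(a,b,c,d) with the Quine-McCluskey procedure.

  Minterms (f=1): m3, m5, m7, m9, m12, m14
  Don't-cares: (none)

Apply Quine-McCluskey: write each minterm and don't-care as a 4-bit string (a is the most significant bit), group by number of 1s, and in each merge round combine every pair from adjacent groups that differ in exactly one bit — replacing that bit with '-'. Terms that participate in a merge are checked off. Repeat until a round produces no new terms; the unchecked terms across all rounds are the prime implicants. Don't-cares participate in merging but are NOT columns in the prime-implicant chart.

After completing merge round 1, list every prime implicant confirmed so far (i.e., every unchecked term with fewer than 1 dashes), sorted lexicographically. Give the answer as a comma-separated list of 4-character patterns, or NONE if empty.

1001

Round 0: 0011✓ 0101✓ 0111✓ 1001 1100✓ 1110✓
Round 1: 0-11 01-1 11-0
PIs = {0-11, 01-1, 1001, 11-0}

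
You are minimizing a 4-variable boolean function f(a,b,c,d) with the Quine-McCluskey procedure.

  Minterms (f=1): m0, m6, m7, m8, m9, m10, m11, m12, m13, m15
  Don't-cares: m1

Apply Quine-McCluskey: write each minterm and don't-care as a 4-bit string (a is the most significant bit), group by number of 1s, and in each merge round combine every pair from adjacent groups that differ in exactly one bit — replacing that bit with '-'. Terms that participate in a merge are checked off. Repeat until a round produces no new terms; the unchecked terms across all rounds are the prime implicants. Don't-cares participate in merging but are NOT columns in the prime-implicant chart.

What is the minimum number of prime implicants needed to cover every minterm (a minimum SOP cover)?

[col 0] 0000*, 0001*, 0110*, 0111*, 1000*, 1001*, 1010*, 1011*, 1100*, 1101*, 1111*
[col 1] -000*, -001*, -111, 000-*, 011-, 1-00*, 1-01*, 1-11*, 10-0*, 10-1*, 100-*, 101-*, 11-1*, 110-*
[col 2] -00-, 1--1, 1-0-, 10--
Prime implicants: -00-, -111, 011-, 1--1, 1-0-, 10--
PI chart (minterm → PIs covering it):
  0 | -00-  (sole → essential)
  6 | 011-  (sole → essential)
  7 | -111,011-
  8 | -00-,1-0-,10--
  9 | -00-,1--1,1-0-,10--
  10 | 10--  (sole → essential)
  11 | 1--1,10--
  12 | 1-0-  (sole → essential)
  13 | 1--1,1-0-
  15 | -111,1--1
Essential prime implicants: -00-, 011-, 1-0-, 10--
Petrick residual → -111
Minimum SOP uses 5 PIs: b'c' + bcd + a'bc + ac' + ab'

5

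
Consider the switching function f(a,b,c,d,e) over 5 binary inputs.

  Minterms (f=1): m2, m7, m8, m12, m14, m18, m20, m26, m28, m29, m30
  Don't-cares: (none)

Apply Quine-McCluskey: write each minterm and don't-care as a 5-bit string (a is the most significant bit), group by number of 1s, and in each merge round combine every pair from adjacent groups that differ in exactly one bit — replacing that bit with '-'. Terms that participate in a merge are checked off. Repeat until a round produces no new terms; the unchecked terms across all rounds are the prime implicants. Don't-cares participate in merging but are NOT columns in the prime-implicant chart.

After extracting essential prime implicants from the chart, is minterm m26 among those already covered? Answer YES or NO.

[col 0] 00010*, 00111, 01000*, 01100*, 01110*, 10010*, 10100*, 11010*, 11100*, 11101*, 11110*
[col 1] -0010, -1100*, -1110*, 01-00, 011-0*, 1-010, 1-100, 11-10, 111-0*, 1110-
[col 2] -11-0
Prime implicants: -0010, -11-0, 00111, 01-00, 1-010, 1-100, 11-10, 1110-
PI chart (minterm → PIs covering it):
  2 | -0010  (sole → essential)
  7 | 00111  (sole → essential)
  8 | 01-00  (sole → essential)
  12 | -11-0,01-00
  14 | -11-0  (sole → essential)
  18 | -0010,1-010
  20 | 1-100  (sole → essential)
  26 | 1-010,11-10
  28 | -11-0,1-100,1110-
  29 | 1110-  (sole → essential)
  30 | -11-0,11-10
Essential prime implicants: -0010, -11-0, 00111, 01-00, 1-100, 1110-

NO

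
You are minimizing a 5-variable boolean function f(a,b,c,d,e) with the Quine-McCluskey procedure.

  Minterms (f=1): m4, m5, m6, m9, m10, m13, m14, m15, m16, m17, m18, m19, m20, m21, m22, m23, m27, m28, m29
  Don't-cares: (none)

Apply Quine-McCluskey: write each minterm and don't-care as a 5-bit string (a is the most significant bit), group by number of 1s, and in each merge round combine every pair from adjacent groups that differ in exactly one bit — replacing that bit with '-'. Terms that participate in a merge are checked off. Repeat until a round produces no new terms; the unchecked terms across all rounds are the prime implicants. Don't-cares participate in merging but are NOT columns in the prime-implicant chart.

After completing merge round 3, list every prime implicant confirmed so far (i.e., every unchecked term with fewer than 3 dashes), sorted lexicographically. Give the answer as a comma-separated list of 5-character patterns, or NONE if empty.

Round 0: 00100✓ 00101✓ 00110✓ 01001✓ 01010✓ 01101✓ 01110✓ 01111✓ 10000✓ 10001✓ 10010✓ 10011✓ 10100✓ 10101✓ 10110✓ 10111✓ 11011✓ 11100✓ 11101✓
Round 1: -0100✓ -0101✓ -0110✓ -1101✓ 0-101✓ 0-110 001-0✓ 0010-✓ 01-01 01-10 011-1 0111- 1-011 1-100✓ 1-101✓ 10-00✓ 10-01✓ 10-10✓ 10-11✓ 100-0✓ 100-1✓ 1000-✓ 1001-✓ 101-0✓ 101-1✓ 1010-✓ 1011-✓ 1110-✓
Round 2: --101 -01-0 -010- 1-10- 10--0✓ 10--1✓ 10-0-✓ 10-1-✓ 100--✓ 101--✓
Round 3: 10---
PIs = {--101, -01-0, -010-, 0-110, 01-01, 01-10, 011-1, 0111-, 1-011, 1-10-, 10---}

--101, -01-0, -010-, 0-110, 01-01, 01-10, 011-1, 0111-, 1-011, 1-10-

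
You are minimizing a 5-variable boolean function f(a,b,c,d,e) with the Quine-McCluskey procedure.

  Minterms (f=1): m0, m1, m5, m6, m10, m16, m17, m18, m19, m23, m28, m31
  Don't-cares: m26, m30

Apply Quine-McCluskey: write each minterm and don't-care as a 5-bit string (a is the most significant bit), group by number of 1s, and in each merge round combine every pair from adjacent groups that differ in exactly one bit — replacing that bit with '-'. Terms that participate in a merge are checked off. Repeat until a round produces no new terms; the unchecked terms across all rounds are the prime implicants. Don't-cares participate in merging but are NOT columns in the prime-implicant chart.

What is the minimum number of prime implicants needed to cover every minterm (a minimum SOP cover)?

size-2^0 implicants → 00000(✓)  00001(✓)  00101(✓)  00110  01010(✓)  10000(✓)  10001(✓)  10010(✓)  10011(✓)  10111(✓)  11010(✓)  11100(✓)  11110(✓)  11111(✓)
size-2^1 implicants → -0000(✓)  -0001(✓)  -1010  00-01  0000-(✓)  1-010  1-111  10-11  100-0(✓)  100-1(✓)  1000-(✓)  1001-(✓)  11-10  111-0  1111-
size-2^2 implicants → -000-  100--
Unchecked terms (primes): -000-, -1010, 00-01, 00110, 1-010, 1-111, 10-11, 100--, 11-10, 111-0, 1111-
Minterm coverage:
  m0 ⊆ -000- [E]
  m1 ⊆ -000-,00-01
  m5 ⊆ 00-01 [E]
  m6 ⊆ 00110 [E]
  m10 ⊆ -1010 [E]
  m16 ⊆ -000-,100--
  m17 ⊆ -000-,100--
  m18 ⊆ 1-010,100--
  m19 ⊆ 10-11,100--
  m23 ⊆ 1-111,10-11
  m28 ⊆ 111-0 [E]
  m31 ⊆ 1-111,1111-
E = {-000-, -1010, 00-01, 00110, 111-0}
Petrick residual → 1-111, 100--
Cover = b'c'd' + bc'de' + a'b'd'e + a'b'cde' + acde + ab'c' + abce'  |cover|=7

7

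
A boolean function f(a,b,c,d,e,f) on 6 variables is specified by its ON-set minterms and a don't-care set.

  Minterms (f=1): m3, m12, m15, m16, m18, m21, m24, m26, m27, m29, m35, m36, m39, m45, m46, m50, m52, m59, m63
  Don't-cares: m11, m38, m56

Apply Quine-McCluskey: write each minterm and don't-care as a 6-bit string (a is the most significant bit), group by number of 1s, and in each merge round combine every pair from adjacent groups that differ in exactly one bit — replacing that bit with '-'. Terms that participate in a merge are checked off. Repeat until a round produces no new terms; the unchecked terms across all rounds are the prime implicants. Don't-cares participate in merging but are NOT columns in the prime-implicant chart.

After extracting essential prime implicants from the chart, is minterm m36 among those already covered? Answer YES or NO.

size-2^0 implicants → 000011(✓)  001011(✓)  001100  001111(✓)  010000(✓)  010010(✓)  010101(✓)  011000(✓)  011010(✓)  011011(✓)  011101(✓)  100011(✓)  100100(✓)  100110(✓)  100111(✓)  101101  101110(✓)  110010(✓)  110100(✓)  111000(✓)  111011(✓)  111111(✓)
size-2^1 implicants → -00011  -10010  -11000  -11011  0-1011  00-011  001-11  01-000(✓)  01-010(✓)  01-101  0100-0(✓)  0110-0(✓)  01101-  1-0100  10-110  100-11  1001-0  10011-  111-11
size-2^2 implicants → 01-0-0
Unchecked terms (primes): -00011, -10010, -11000, -11011, 0-1011, 00-011, 001-11, 001100, 01-0-0, 01-101, 01101-, 1-0100, 10-110, 100-11, 1001-0, 10011-, 101101, 111-11
Minterm coverage:
  m3 ⊆ -00011,00-011
  m12 ⊆ 001100 [E]
  m15 ⊆ 001-11 [E]
  m16 ⊆ 01-0-0 [E]
  m18 ⊆ -10010,01-0-0
  m21 ⊆ 01-101 [E]
  m24 ⊆ -11000,01-0-0
  m26 ⊆ 01-0-0,01101-
  m27 ⊆ -11011,0-1011,01101-
  m29 ⊆ 01-101 [E]
  m35 ⊆ -00011,100-11
  m36 ⊆ 1-0100,1001-0
  m39 ⊆ 100-11,10011-
  m45 ⊆ 101101 [E]
  m46 ⊆ 10-110 [E]
  m50 ⊆ -10010 [E]
  m52 ⊆ 1-0100 [E]
  m59 ⊆ -11011,111-11
  m63 ⊆ 111-11 [E]
E = {-10010, 001-11, 001100, 01-0-0, 01-101, 1-0100, 10-110, 101101, 111-11}

YES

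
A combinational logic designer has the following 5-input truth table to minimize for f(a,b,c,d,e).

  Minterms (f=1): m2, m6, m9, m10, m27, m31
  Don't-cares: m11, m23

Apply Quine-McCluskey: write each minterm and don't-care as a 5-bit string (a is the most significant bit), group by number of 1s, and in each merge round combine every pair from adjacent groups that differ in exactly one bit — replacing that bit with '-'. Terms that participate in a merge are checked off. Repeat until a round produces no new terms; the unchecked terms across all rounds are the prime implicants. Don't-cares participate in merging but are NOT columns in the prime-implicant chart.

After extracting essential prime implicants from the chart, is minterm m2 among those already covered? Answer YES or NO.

[col 0] 00010*, 00110*, 01001*, 01010*, 01011*, 10111*, 11011*, 11111*
[col 1] -1011, 0-010, 00-10, 010-1, 0101-, 1-111, 11-11
Prime implicants: -1011, 0-010, 00-10, 010-1, 0101-, 1-111, 11-11
PI chart (minterm → PIs covering it):
  2 | 0-010,00-10
  6 | 00-10  (sole → essential)
  9 | 010-1  (sole → essential)
  10 | 0-010,0101-
  27 | -1011,11-11
  31 | 1-111,11-11
Essential prime implicants: 00-10, 010-1

YES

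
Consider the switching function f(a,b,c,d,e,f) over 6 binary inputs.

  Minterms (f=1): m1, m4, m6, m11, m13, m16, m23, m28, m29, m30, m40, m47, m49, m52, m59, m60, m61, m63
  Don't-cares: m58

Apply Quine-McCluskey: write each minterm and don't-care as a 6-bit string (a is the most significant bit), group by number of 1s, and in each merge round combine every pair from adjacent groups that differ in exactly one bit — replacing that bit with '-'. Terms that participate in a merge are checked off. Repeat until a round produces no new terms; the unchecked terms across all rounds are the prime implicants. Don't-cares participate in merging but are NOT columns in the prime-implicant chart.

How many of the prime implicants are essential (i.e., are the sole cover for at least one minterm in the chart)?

11

size-2^0 implicants → 000001  000100(✓)  000110(✓)  001011  001101(✓)  010000  010111  011100(✓)  011101(✓)  011110(✓)  101000  101111(✓)  110001  110100(✓)  111010(✓)  111011(✓)  111100(✓)  111101(✓)  111111(✓)
size-2^1 implicants → -11100(✓)  -11101(✓)  0-1101  0001-0  0111-0  01110-(✓)  1-1111  11-100  111-11  11101-  1111-1  11110-(✓)
size-2^2 implicants → -1110-
Unchecked terms (primes): -1110-, 0-1101, 000001, 0001-0, 001011, 010000, 010111, 0111-0, 1-1111, 101000, 11-100, 110001, 111-11, 11101-, 1111-1
Minterm coverage:
  m1 ⊆ 000001 [E]
  m4 ⊆ 0001-0 [E]
  m6 ⊆ 0001-0 [E]
  m11 ⊆ 001011 [E]
  m13 ⊆ 0-1101 [E]
  m16 ⊆ 010000 [E]
  m23 ⊆ 010111 [E]
  m28 ⊆ -1110-,0111-0
  m29 ⊆ -1110-,0-1101
  m30 ⊆ 0111-0 [E]
  m40 ⊆ 101000 [E]
  m47 ⊆ 1-1111 [E]
  m49 ⊆ 110001 [E]
  m52 ⊆ 11-100 [E]
  m59 ⊆ 111-11,11101-
  m60 ⊆ -1110-,11-100
  m61 ⊆ -1110-,1111-1
  m63 ⊆ 1-1111,111-11,1111-1
E = {0-1101, 000001, 0001-0, 001011, 010000, 010111, 0111-0, 1-1111, 101000, 11-100, 110001}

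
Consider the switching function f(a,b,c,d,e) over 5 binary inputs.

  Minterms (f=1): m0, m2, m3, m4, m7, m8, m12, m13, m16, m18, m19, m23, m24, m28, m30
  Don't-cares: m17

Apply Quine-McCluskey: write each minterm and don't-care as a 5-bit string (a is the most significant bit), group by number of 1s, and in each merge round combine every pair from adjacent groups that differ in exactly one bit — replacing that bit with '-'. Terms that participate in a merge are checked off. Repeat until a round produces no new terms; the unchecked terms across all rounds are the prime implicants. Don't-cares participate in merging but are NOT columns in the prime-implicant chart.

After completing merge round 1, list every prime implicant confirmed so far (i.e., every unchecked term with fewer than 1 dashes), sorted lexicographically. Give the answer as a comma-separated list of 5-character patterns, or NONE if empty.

NONE

size-2^0 implicants → 00000(✓)  00010(✓)  00011(✓)  00100(✓)  00111(✓)  01000(✓)  01100(✓)  01101(✓)  10000(✓)  10001(✓)  10010(✓)  10011(✓)  10111(✓)  11000(✓)  11100(✓)  11110(✓)
size-2^1 implicants → -0000(✓)  -0010(✓)  -0011(✓)  -0111(✓)  -1000(✓)  -1100(✓)  0-000(✓)  0-100(✓)  00-00(✓)  00-11(✓)  000-0(✓)  0001-(✓)  01-00(✓)  0110-  1-000(✓)  10-11(✓)  100-0(✓)  100-1(✓)  1000-(✓)  1001-(✓)  11-00(✓)  111-0
size-2^2 implicants → --000  -0-11  -00-0  -001-  -1-00  0--00  100--
Unchecked terms (primes): --000, -0-11, -00-0, -001-, -1-00, 0--00, 0110-, 100--, 111-0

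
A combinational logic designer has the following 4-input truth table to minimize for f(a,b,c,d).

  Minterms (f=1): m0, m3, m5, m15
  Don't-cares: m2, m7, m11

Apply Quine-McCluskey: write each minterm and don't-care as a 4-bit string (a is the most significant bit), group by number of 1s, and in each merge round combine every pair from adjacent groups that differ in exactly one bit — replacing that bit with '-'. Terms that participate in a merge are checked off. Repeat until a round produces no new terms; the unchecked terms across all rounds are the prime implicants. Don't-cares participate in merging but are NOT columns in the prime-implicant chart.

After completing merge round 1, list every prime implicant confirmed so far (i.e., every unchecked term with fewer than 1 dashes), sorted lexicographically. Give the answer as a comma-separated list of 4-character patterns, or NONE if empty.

NONE

size-2^0 implicants → 0000(✓)  0010(✓)  0011(✓)  0101(✓)  0111(✓)  1011(✓)  1111(✓)
size-2^1 implicants → -011(✓)  -111(✓)  0-11(✓)  00-0  001-  01-1  1-11(✓)
size-2^2 implicants → --11
Unchecked terms (primes): --11, 00-0, 001-, 01-1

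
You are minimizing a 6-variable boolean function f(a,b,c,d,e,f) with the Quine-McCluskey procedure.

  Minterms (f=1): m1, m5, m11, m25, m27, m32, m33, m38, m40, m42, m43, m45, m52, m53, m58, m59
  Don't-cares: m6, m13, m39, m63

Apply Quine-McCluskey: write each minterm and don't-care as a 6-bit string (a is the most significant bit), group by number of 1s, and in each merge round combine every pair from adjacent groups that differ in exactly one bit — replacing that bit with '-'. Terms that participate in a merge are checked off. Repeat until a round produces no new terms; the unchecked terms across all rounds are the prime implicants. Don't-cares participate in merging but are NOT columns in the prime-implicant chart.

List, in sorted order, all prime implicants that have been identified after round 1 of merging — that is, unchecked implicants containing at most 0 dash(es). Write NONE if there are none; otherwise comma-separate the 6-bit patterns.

NONE

[col 0] 000001*, 000101*, 000110*, 001011*, 001101*, 011001*, 011011*, 100000*, 100001*, 100110*, 100111*, 101000*, 101010*, 101011*, 101101*, 110100*, 110101*, 111010*, 111011*, 111111*
[col 1] -00001, -00110, -01011*, -01101, -11011*, 0-1011*, 00-101, 000-01, 0110-1, 1-1010*, 1-1011*, 10-000, 10000-, 10011-, 1010-0, 10101-*, 11010-, 111-11, 11101-*
[col 2] --1011, 1-101-
Prime implicants: --1011, -00001, -00110, -01101, 00-101, 000-01, 0110-1, 1-101-, 10-000, 10000-, 10011-, 1010-0, 11010-, 111-11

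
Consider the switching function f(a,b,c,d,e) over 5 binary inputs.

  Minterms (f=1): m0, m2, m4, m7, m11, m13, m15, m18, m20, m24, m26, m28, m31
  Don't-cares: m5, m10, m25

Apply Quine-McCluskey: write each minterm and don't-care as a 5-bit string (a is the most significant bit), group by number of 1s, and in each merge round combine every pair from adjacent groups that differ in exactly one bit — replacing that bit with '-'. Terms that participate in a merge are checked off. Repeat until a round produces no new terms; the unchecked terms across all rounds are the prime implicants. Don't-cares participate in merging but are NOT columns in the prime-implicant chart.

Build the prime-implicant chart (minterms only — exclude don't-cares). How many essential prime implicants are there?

3

[col 0] 00000*, 00010*, 00100*, 00101*, 00111*, 01010*, 01011*, 01101*, 01111*, 10010*, 10100*, 11000*, 11001*, 11010*, 11100*, 11111*
[col 1] -0010*, -0100, -1010*, -1111, 0-010*, 0-101*, 0-111*, 00-00, 000-0, 001-1*, 0010-, 01-11, 0101-, 011-1*, 1-010*, 1-100, 11-00, 110-0, 1100-
[col 2] --010, 0-1-1
Prime implicants: --010, -0100, -1111, 0-1-1, 00-00, 000-0, 0010-, 01-11, 0101-, 1-100, 11-00, 110-0, 1100-
PI chart (minterm → PIs covering it):
  0 | 00-00,000-0
  2 | --010,000-0
  4 | -0100,00-00,0010-
  7 | 0-1-1  (sole → essential)
  11 | 01-11,0101-
  13 | 0-1-1  (sole → essential)
  15 | -1111,0-1-1,01-11
  18 | --010  (sole → essential)
  20 | -0100,1-100
  24 | 11-00,110-0,1100-
  26 | --010,110-0
  28 | 1-100,11-00
  31 | -1111  (sole → essential)
Essential prime implicants: --010, -1111, 0-1-1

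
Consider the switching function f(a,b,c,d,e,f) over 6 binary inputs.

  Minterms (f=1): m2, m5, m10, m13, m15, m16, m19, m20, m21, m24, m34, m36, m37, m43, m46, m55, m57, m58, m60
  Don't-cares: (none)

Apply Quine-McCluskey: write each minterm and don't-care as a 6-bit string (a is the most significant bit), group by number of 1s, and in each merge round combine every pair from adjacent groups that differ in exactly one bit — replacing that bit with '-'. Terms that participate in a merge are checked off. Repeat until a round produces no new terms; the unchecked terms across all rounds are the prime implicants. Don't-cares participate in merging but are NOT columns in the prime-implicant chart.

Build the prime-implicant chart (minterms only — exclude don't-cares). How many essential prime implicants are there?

[col 0] 000010*, 000101*, 001010*, 001101*, 001111*, 010000*, 010011, 010100*, 010101*, 011000*, 100010*, 100100*, 100101*, 101011, 101110, 110111, 111001, 111010, 111100
[col 1] -00010, -00101, 0-0101, 00-010, 00-101, 0011-1, 01-000, 010-00, 01010-, 10010-
Prime implicants: -00010, -00101, 0-0101, 00-010, 00-101, 0011-1, 01-000, 010-00, 010011, 01010-, 10010-, 101011, 101110, 110111, 111001, 111010, 111100
PI chart (minterm → PIs covering it):
  2 | -00010,00-010
  5 | -00101,0-0101,00-101
  10 | 00-010  (sole → essential)
  13 | 00-101,0011-1
  15 | 0011-1  (sole → essential)
  16 | 01-000,010-00
  19 | 010011  (sole → essential)
  20 | 010-00,01010-
  21 | 0-0101,01010-
  24 | 01-000  (sole → essential)
  34 | -00010  (sole → essential)
  36 | 10010-  (sole → essential)
  37 | -00101,10010-
  43 | 101011  (sole → essential)
  46 | 101110  (sole → essential)
  55 | 110111  (sole → essential)
  57 | 111001  (sole → essential)
  58 | 111010  (sole → essential)
  60 | 111100  (sole → essential)
Essential prime implicants: -00010, 00-010, 0011-1, 01-000, 010011, 10010-, 101011, 101110, 110111, 111001, 111010, 111100

12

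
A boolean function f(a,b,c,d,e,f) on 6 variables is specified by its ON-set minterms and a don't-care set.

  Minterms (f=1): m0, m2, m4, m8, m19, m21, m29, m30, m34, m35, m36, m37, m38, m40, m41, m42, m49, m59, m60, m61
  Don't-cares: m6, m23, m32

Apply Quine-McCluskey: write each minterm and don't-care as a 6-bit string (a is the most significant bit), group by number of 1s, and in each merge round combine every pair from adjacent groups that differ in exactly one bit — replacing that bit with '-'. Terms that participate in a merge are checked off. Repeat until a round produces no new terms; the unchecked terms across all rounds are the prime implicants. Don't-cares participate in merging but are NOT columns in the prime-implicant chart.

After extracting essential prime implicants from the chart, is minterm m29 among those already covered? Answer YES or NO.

[col 0] 000000*, 000010*, 000100*, 000110*, 001000*, 010011*, 010101*, 010111*, 011101*, 011110, 100000*, 100010*, 100011*, 100100*, 100101*, 100110*, 101000*, 101001*, 101010*, 110001, 111011, 111100*, 111101*
[col 1] -00000*, -00010*, -00100*, -00110*, -01000*, -11101, 00-000*, 000-00*, 000-10*, 0000-0*, 0001-0*, 01-101, 010-11, 0101-1, 10-000*, 10-010*, 100-00*, 100-10*, 1000-0*, 10001-, 1001-0*, 10010-, 1010-0*, 10100-, 11110-
[col 2] -0-000, -00-00*, -00-10*, -000-0*, -001-0*, 000--0*, 10-0-0, 100--0*
[col 3] -00--0
Prime implicants: -0-000, -00--0, -11101, 01-101, 010-11, 0101-1, 011110, 10-0-0, 10001-, 10010-, 10100-, 110001, 111011, 11110-
PI chart (minterm → PIs covering it):
  0 | -0-000,-00--0
  2 | -00--0  (sole → essential)
  4 | -00--0  (sole → essential)
  8 | -0-000  (sole → essential)
  19 | 010-11  (sole → essential)
  21 | 01-101,0101-1
  29 | -11101,01-101
  30 | 011110  (sole → essential)
  34 | -00--0,10-0-0,10001-
  35 | 10001-  (sole → essential)
  36 | -00--0,10010-
  37 | 10010-  (sole → essential)
  38 | -00--0  (sole → essential)
  40 | -0-000,10-0-0,10100-
  41 | 10100-  (sole → essential)
  42 | 10-0-0  (sole → essential)
  49 | 110001  (sole → essential)
  59 | 111011  (sole → essential)
  60 | 11110-  (sole → essential)
  61 | -11101,11110-
Essential prime implicants: -0-000, -00--0, 010-11, 011110, 10-0-0, 10001-, 10010-, 10100-, 110001, 111011, 11110-

NO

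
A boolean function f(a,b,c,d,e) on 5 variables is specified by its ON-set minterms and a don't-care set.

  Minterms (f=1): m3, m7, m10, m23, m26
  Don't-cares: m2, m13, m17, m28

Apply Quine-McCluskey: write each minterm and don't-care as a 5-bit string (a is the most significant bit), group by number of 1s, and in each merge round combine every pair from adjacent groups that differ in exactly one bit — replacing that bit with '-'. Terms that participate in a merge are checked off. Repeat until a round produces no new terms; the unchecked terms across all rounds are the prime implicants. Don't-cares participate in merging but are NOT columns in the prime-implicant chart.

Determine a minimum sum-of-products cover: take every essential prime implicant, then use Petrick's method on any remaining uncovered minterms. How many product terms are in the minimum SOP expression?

Round 0: 00010✓ 00011✓ 00111✓ 01010✓ 01101 10001 10111✓ 11010✓ 11100
Round 1: -0111 -1010 0-010 00-11 0001-
PIs = {-0111, -1010, 0-010, 00-11, 0001-, 01101, 10001, 11100}
Coverage chart:
  m3: 00-11,0001-
  m7: -0111,00-11
  m10: -1010,0-010
  m23: -0111 ←essential
  m26: -1010 ←essential
Essential: -0111, -1010
Petrick residual → 00-11
Min cover (3 terms): b'cde + bc'de' + a'b'de

3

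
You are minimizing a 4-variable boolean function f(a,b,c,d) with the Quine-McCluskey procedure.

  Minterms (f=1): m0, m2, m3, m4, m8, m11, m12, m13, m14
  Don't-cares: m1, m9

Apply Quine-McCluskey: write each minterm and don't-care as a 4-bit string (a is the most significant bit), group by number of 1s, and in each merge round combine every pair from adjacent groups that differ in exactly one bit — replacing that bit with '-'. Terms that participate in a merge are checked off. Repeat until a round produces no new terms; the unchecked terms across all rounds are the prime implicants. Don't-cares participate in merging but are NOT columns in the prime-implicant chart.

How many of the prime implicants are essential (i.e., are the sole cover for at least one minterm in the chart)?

5

Round 0: 0000✓ 0001✓ 0010✓ 0011✓ 0100✓ 1000✓ 1001✓ 1011✓ 1100✓ 1101✓ 1110✓
Round 1: -000✓ -001✓ -011✓ -100✓ 0-00✓ 00-0✓ 00-1✓ 000-✓ 001-✓ 1-00✓ 1-01✓ 10-1✓ 100-✓ 11-0 110-✓
Round 2: --00 -0-1 -00- 00-- 1-0-
PIs = {--00, -0-1, -00-, 00--, 1-0-, 11-0}
Coverage chart:
  m0: --00,-00-,00--
  m2: 00-- ←essential
  m3: -0-1,00--
  m4: --00 ←essential
  m8: --00,-00-,1-0-
  m11: -0-1 ←essential
  m12: --00,1-0-,11-0
  m13: 1-0- ←essential
  m14: 11-0 ←essential
Essential: --00, -0-1, 00--, 1-0-, 11-0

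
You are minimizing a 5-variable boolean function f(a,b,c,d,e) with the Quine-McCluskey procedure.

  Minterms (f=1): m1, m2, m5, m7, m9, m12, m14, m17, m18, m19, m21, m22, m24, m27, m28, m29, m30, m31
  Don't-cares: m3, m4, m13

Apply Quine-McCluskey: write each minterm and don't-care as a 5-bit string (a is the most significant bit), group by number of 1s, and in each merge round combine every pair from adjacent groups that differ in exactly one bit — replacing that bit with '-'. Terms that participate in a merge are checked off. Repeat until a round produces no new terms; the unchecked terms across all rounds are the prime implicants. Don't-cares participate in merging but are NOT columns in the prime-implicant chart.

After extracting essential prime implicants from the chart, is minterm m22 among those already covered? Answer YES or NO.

Round 0: 00001✓ 00010✓ 00011✓ 00100✓ 00101✓ 00111✓ 01001✓ 01100✓ 01101✓ 01110✓ 10001✓ 10010✓ 10011✓ 10101✓ 10110✓ 11000✓ 11011✓ 11100✓ 11101✓ 11110✓ 11111✓
Round 1: -0001✓ -0010✓ -0011✓ -0101✓ -1100✓ -1101✓ -1110✓ 0-001✓ 0-100✓ 0-101✓ 00-01✓ 00-11✓ 000-1✓ 0001-✓ 001-1✓ 0010-✓ 01-01✓ 011-0✓ 0110-✓ 1-011 1-101✓ 1-110 10-01✓ 10-10 100-1✓ 1001-✓ 11-00 11-11 111-0✓ 111-1✓ 1110-✓ 1111-✓
Round 2: --101 -0-01 -00-1 -001- -11-0 -110- 0--01 0-10- 00--1 111--
PIs = {--101, -0-01, -00-1, -001-, -11-0, -110-, 0--01, 0-10-, 00--1, 1-011, 1-110, 10-10, 11-00, 11-11, 111--}
Coverage chart:
  m1: -0-01,-00-1,0--01,00--1
  m2: -001- ←essential
  m5: --101,-0-01,0--01,0-10-,00--1
  m7: 00--1 ←essential
  m9: 0--01 ←essential
  m12: -11-0,-110-,0-10-
  m14: -11-0 ←essential
  m17: -0-01,-00-1
  m18: -001-,10-10
  m19: -00-1,-001-,1-011
  m21: --101,-0-01
  m22: 1-110,10-10
  m24: 11-00 ←essential
  m27: 1-011,11-11
  m28: -11-0,-110-,11-00,111--
  m29: --101,-110-,111--
  m30: -11-0,1-110,111--
  m31: 11-11,111--
Essential: -001-, -11-0, 0--01, 00--1, 11-00

NO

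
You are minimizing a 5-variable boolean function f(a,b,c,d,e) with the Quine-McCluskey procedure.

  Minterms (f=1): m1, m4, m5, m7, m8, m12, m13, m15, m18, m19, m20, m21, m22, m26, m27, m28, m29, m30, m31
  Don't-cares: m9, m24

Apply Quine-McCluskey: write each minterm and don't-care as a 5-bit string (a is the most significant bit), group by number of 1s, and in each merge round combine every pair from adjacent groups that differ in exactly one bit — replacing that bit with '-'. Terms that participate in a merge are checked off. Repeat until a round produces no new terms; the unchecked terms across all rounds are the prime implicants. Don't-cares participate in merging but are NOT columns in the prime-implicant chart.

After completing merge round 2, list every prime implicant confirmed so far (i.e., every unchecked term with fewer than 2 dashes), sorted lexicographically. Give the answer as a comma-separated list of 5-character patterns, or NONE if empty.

NONE

[col 0] 00001*, 00100*, 00101*, 00111*, 01000*, 01001*, 01100*, 01101*, 01111*, 10010*, 10011*, 10100*, 10101*, 10110*, 11000*, 11010*, 11011*, 11100*, 11101*, 11110*, 11111*
[col 1] -0100*, -0101*, -1000*, -1100*, -1101*, -1111*, 0-001*, 0-100*, 0-101*, 0-111*, 00-01*, 001-1*, 0010-*, 01-00*, 01-01*, 0100-*, 011-1*, 0110-*, 1-010*, 1-011*, 1-100*, 1-101*, 1-110*, 10-10*, 1001-*, 101-0*, 1010-*, 11-00*, 11-10*, 11-11*, 110-0*, 1101-*, 111-0*, 111-1*, 1110-*, 1111-*
[col 2] --100*, --101*, -010-*, -1-00, -11-1, -110-*, 0--01, 0-1-1, 0-10-*, 01-0-, 1--10, 1-01-, 1-1-0, 1-10-*, 11--0, 11-1-, 111--
[col 3] --10-
Prime implicants: --10-, -1-00, -11-1, 0--01, 0-1-1, 01-0-, 1--10, 1-01-, 1-1-0, 11--0, 11-1-, 111--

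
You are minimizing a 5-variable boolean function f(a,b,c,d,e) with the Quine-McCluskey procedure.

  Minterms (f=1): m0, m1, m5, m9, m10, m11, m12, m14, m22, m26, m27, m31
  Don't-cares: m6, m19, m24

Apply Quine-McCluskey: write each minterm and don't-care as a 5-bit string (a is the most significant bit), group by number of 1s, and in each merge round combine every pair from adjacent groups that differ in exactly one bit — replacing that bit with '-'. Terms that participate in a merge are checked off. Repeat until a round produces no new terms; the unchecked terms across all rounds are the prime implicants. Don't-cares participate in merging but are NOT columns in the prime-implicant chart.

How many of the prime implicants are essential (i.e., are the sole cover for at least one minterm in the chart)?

size-2^0 implicants → 00000(✓)  00001(✓)  00101(✓)  00110(✓)  01001(✓)  01010(✓)  01011(✓)  01100(✓)  01110(✓)  10011(✓)  10110(✓)  11000(✓)  11010(✓)  11011(✓)  11111(✓)
size-2^1 implicants → -0110  -1010(✓)  -1011(✓)  0-001  0-110  00-01  0000-  01-10  010-1  0101-(✓)  011-0  1-011  11-11  110-0  1101-(✓)
size-2^2 implicants → -101-
Unchecked terms (primes): -0110, -101-, 0-001, 0-110, 00-01, 0000-, 01-10, 010-1, 011-0, 1-011, 11-11, 110-0
Minterm coverage:
  m0 ⊆ 0000- [E]
  m1 ⊆ 0-001,00-01,0000-
  m5 ⊆ 00-01 [E]
  m9 ⊆ 0-001,010-1
  m10 ⊆ -101-,01-10
  m11 ⊆ -101-,010-1
  m12 ⊆ 011-0 [E]
  m14 ⊆ 0-110,01-10,011-0
  m22 ⊆ -0110 [E]
  m26 ⊆ -101-,110-0
  m27 ⊆ -101-,1-011,11-11
  m31 ⊆ 11-11 [E]
E = {-0110, 00-01, 0000-, 011-0, 11-11}

5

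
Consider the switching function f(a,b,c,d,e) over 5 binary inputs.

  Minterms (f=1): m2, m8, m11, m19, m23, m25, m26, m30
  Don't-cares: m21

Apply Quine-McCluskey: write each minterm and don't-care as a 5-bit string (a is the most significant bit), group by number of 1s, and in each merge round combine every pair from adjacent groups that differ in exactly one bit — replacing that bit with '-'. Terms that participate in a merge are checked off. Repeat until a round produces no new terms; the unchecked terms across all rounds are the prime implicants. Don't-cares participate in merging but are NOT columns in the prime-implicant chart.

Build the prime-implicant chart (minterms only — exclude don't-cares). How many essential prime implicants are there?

Round 0: 00010 01000 01011 10011✓ 10101✓ 10111✓ 11001 11010✓ 11110✓
Round 1: 10-11 101-1 11-10
PIs = {00010, 01000, 01011, 10-11, 101-1, 11-10, 11001}
Coverage chart:
  m2: 00010 ←essential
  m8: 01000 ←essential
  m11: 01011 ←essential
  m19: 10-11 ←essential
  m23: 10-11,101-1
  m25: 11001 ←essential
  m26: 11-10 ←essential
  m30: 11-10 ←essential
Essential: 00010, 01000, 01011, 10-11, 11-10, 11001

6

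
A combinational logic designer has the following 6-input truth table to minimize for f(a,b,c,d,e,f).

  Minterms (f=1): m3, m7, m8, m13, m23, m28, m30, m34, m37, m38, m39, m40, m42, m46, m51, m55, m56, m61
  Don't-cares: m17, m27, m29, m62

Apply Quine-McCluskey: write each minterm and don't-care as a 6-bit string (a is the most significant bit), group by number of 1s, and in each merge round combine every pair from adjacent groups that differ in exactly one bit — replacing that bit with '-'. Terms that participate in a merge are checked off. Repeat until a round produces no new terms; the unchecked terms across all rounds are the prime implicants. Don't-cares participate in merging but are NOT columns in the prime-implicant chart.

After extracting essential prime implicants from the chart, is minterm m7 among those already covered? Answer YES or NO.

[col 0] 000011*, 000111*, 001000*, 001101*, 010001, 010111*, 011011, 011100*, 011101*, 011110*, 100010*, 100101*, 100110*, 100111*, 101000*, 101010*, 101110*, 110011*, 110111*, 111000*, 111101*, 111110*
[col 1] -00111*, -01000, -10111*, -11101, -11110, 0-0111*, 0-1101, 000-11, 0111-0, 01110-, 1-0111*, 1-1000, 1-1110, 10-010*, 10-110*, 100-10*, 1001-1, 10011-, 101-10*, 1010-0, 110-11
[col 2] --0111, 10--10
Prime implicants: --0111, -01000, -11101, -11110, 0-1101, 000-11, 010001, 011011, 0111-0, 01110-, 1-1000, 1-1110, 10--10, 1001-1, 10011-, 1010-0, 110-11
PI chart (minterm → PIs covering it):
  3 | 000-11  (sole → essential)
  7 | --0111,000-11
  8 | -01000  (sole → essential)
  13 | 0-1101  (sole → essential)
  23 | --0111  (sole → essential)
  28 | 0111-0,01110-
  30 | -11110,0111-0
  34 | 10--10  (sole → essential)
  37 | 1001-1  (sole → essential)
  38 | 10--10,10011-
  39 | --0111,1001-1,10011-
  40 | -01000,1-1000,1010-0
  42 | 10--10,1010-0
  46 | 1-1110,10--10
  51 | 110-11  (sole → essential)
  55 | --0111,110-11
  56 | 1-1000  (sole → essential)
  61 | -11101  (sole → essential)
Essential prime implicants: --0111, -01000, -11101, 0-1101, 000-11, 1-1000, 10--10, 1001-1, 110-11

YES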